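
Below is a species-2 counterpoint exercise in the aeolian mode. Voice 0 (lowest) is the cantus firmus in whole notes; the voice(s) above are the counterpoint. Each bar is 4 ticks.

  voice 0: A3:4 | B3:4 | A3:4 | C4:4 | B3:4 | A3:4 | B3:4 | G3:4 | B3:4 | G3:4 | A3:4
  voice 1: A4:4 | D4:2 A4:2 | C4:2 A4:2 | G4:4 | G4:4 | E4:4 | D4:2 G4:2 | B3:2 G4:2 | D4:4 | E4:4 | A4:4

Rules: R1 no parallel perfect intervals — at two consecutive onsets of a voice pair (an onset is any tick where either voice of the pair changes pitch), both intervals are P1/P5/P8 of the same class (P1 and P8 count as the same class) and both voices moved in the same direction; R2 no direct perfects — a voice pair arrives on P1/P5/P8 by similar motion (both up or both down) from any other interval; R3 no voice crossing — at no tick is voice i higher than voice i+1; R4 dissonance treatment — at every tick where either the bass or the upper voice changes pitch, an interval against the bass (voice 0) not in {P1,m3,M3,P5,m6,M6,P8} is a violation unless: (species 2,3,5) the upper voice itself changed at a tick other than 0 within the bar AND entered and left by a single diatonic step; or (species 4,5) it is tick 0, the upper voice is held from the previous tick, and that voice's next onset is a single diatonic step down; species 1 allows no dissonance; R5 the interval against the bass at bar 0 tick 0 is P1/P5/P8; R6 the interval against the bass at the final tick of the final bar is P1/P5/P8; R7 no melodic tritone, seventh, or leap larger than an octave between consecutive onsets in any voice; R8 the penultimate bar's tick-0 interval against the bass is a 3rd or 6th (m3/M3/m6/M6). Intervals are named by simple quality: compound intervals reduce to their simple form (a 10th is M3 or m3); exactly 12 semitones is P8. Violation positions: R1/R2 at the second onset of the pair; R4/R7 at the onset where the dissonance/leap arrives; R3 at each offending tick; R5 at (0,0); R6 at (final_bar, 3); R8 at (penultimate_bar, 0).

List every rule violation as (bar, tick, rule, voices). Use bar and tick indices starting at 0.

bar 0: v0=A3 v1=A4 downbeat P8
bar 1: v0=B3 v1=D4 downbeat m3
bar 2: v0=A3 v1=C4 downbeat m3
bar 3: v0=C4 v1=G4 downbeat P5
bar 4: v0=B3 v1=G4 downbeat m6
bar 5: v0=A3 v1=E4 downbeat P5
bar 6: v0=B3 v1=D4 downbeat m3
bar 7: v0=G3 v1=B3 downbeat M3
bar 8: v0=B3 v1=D4 downbeat m3
bar 9: v0=G3 v1=E4 downbeat M6
bar 10: v0=A3 v1=A4 downbeat P8
  -> R4 @ bar 1 tick 2 v(0, 1): B3/A4 m7 untreated
  -> R2 @ bar 5 tick 0 v(0, 1): B3/G4 m6 -> A3/E4 P5 similar
  -> R2 @ bar 10 tick 0 v(0, 1): G3/E4 M6 -> A3/A4 P8 similar

(1, 2, R4, (0, 1))
(5, 0, R2, (0, 1))
(10, 0, R2, (0, 1))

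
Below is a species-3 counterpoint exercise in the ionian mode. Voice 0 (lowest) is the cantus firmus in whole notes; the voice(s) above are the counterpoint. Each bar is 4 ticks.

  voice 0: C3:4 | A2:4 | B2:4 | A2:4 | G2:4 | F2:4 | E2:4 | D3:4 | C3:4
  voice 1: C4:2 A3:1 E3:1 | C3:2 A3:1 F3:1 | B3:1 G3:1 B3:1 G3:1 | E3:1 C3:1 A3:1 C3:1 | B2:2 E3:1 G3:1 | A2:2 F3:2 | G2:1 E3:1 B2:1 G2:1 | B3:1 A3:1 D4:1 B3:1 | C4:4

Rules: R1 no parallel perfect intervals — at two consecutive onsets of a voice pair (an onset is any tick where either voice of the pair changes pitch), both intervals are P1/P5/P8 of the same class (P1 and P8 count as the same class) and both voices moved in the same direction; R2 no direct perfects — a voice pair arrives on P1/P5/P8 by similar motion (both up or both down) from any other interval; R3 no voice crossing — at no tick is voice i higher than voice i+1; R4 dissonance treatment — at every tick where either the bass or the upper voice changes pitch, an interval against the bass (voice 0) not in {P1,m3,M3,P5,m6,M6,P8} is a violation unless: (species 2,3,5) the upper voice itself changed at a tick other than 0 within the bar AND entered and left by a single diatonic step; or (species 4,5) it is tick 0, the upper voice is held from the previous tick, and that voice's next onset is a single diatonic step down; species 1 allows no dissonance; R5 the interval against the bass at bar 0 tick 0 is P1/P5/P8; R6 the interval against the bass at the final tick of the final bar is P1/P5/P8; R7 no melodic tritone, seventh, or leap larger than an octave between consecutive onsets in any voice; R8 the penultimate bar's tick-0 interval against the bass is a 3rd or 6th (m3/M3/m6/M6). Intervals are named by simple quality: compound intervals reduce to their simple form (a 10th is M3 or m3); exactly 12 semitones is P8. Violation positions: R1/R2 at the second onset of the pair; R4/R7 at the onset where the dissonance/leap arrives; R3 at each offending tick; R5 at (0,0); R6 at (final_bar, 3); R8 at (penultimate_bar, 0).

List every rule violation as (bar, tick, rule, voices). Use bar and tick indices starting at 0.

bar 0: v0=C3 v1=C4 downbeat P8
bar 1: v0=A2 v1=C3 downbeat m3
bar 2: v0=B2 v1=B3 downbeat P8
bar 3: v0=A2 v1=E3 downbeat P5
bar 4: v0=G2 v1=B2 downbeat M3
bar 5: v0=F2 v1=A2 downbeat M3
bar 6: v0=E2 v1=G2 downbeat m3
bar 7: v0=D3 v1=B3 downbeat M6
bar 8: v0=C3 v1=C4 downbeat P8
  -> R2 @ bar 2 tick 0 v(0, 1): A2/F3 m6 -> B2/B3 P8 similar
  -> R7 @ bar 2 tick 0 v(1,): F3->B3 leap 6st
  -> R2 @ bar 3 tick 0 v(0, 1): B2/G3 m6 -> A2/E3 P5 similar
  -> R7 @ bar 5 tick 0 v(1,): G3->A2 leap 10st
  -> R7 @ bar 6 tick 0 v(1,): F3->G2 leap 10st
  -> R7 @ bar 7 tick 0 v(0,): E2->D3 leap 10st
  -> R7 @ bar 7 tick 0 v(1,): G2->B3 leap 16st

(2, 0, R2, (0, 1))
(2, 0, R7, (1,))
(3, 0, R2, (0, 1))
(5, 0, R7, (1,))
(6, 0, R7, (1,))
(7, 0, R7, (0,))
(7, 0, R7, (1,))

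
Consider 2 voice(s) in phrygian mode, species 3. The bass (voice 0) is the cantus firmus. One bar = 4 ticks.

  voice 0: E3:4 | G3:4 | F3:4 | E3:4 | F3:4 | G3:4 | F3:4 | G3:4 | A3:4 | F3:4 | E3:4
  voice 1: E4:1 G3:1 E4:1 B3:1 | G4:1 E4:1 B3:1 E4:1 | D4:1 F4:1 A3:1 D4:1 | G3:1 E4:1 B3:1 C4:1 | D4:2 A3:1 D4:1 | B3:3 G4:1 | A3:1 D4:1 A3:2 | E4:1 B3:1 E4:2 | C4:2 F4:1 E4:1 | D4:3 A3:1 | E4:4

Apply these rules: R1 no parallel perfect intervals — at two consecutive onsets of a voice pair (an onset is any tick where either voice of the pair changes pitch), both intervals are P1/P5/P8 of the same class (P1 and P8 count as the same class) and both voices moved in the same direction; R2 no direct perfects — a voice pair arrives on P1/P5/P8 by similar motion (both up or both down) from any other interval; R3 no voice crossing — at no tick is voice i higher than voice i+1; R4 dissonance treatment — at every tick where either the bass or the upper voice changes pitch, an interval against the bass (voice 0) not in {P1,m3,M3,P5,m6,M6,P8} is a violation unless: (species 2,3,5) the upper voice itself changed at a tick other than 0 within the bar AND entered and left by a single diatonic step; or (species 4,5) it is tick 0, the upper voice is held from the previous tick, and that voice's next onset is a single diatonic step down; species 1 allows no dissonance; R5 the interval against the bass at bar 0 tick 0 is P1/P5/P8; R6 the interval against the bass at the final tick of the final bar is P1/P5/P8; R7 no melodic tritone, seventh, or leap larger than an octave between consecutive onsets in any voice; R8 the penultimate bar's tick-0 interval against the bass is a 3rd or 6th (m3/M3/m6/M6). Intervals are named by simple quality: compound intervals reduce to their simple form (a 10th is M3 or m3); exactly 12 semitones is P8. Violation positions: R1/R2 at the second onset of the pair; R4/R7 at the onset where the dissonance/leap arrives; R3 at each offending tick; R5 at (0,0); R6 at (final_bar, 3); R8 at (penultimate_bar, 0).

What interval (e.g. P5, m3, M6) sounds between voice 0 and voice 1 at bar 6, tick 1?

M6

voice 0=F3 voice 1=D4 -> M6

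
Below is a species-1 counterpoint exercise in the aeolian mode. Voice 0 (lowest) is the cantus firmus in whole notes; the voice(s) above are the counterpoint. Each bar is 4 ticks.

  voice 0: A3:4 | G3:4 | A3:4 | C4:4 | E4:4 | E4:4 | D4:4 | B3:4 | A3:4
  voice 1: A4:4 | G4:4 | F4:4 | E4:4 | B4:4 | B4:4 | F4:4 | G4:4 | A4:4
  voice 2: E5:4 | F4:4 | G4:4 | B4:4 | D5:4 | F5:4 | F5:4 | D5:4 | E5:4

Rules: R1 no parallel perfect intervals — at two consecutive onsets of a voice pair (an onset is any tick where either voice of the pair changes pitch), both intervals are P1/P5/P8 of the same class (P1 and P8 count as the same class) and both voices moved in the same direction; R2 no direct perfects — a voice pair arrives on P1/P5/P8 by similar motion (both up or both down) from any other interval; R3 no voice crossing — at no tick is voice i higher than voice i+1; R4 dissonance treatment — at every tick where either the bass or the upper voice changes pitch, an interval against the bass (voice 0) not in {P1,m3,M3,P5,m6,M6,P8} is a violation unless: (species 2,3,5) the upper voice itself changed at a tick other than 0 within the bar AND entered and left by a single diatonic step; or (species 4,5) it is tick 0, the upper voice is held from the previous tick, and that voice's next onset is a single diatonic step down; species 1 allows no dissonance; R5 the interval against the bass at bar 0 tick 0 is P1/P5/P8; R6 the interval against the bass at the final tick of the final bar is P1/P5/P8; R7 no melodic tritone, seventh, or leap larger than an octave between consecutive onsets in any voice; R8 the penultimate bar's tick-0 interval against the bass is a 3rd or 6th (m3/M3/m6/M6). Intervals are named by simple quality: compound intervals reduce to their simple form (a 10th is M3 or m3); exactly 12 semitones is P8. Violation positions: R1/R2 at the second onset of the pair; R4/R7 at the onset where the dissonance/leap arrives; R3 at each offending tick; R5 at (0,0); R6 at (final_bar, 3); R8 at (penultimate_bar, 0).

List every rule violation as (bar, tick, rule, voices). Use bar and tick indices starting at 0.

(1, 0, R1, (0, 1))
(1, 0, R3, (1, 2))
(1, 0, R4, (0, 2))
(1, 0, R7, (2,))
(1, 1, R3, (1, 2))
(1, 2, R3, (1, 2))
(1, 3, R3, (1, 2))
(2, 0, R4, (0, 2))
(3, 0, R4, (0, 2))
(4, 0, R2, (0, 1))
(4, 0, R4, (0, 2))
(5, 0, R4, (0, 2))
(6, 0, R7, (1,))
(8, 0, R1, (1, 2))

bar 0: v0=A3 v1=A4 v2=E5 downbeat P5
bar 1: v0=G3 v1=G4 v2=F4 downbeat m7
bar 2: v0=A3 v1=F4 v2=G4 downbeat m7
bar 3: v0=C4 v1=E4 v2=B4 downbeat M7
bar 4: v0=E4 v1=B4 v2=D5 downbeat m7
bar 5: v0=E4 v1=B4 v2=F5 downbeat m2
bar 6: v0=D4 v1=F4 v2=F5 downbeat m3
bar 7: v0=B3 v1=G4 v2=D5 downbeat m3
bar 8: v0=A3 v1=A4 v2=E5 downbeat P5
  -> R1 @ bar 1 tick 0 v(0, 1): A3/A4 P8 -> G3/G4 P8 similar
  -> R3 @ bar 1 tick 0 v(1, 2): G4 above F4
  -> R4 @ bar 1 tick 0 v(0, 2): G3/F4 m7 untreated
  -> R7 @ bar 1 tick 0 v(2,): E5->F4 leap 11st
  -> R3 @ bar 1 tick 1 v(1, 2): G4 above F4
  -> R3 @ bar 1 tick 2 v(1, 2): G4 above F4
  -> R3 @ bar 1 tick 3 v(1, 2): G4 above F4
  -> R4 @ bar 2 tick 0 v(0, 2): A3/G4 m7 untreated
  -> R4 @ bar 3 tick 0 v(0, 2): C4/B4 M7 untreated
  -> R2 @ bar 4 tick 0 v(0, 1): C4/E4 M3 -> E4/B4 P5 similar
  -> R4 @ bar 4 tick 0 v(0, 2): E4/D5 m7 untreated
  -> R4 @ bar 5 tick 0 v(0, 2): E4/F5 m2 untreated
  -> R7 @ bar 6 tick 0 v(1,): B4->F4 leap 6st
  -> R1 @ bar 8 tick 0 v(1, 2): G4/D5 P5 -> A4/E5 P5 similar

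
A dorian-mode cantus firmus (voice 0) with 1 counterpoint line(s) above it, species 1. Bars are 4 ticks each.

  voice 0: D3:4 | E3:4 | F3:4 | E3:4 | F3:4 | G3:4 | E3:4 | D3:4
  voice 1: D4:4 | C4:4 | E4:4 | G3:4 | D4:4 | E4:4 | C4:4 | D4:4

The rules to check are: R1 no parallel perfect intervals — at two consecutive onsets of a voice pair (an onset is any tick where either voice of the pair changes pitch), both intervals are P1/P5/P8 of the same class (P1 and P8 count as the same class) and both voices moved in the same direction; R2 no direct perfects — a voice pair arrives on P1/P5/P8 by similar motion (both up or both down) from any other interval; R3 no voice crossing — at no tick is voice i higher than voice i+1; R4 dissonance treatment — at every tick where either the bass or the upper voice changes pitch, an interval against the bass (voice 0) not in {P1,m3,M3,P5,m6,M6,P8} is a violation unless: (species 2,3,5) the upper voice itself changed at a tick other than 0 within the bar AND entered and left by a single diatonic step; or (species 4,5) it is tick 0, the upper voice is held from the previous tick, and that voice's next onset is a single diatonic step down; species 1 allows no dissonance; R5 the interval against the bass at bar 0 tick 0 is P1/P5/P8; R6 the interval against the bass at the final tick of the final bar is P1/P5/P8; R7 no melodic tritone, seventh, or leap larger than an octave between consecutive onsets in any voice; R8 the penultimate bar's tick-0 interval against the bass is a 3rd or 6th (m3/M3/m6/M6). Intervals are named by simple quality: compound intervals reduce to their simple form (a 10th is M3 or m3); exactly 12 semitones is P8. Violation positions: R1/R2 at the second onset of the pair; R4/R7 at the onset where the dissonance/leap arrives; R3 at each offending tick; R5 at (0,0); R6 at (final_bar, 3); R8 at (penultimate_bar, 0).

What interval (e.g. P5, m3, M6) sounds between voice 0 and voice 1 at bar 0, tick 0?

P8

voice 0=D3 voice 1=D4 -> P8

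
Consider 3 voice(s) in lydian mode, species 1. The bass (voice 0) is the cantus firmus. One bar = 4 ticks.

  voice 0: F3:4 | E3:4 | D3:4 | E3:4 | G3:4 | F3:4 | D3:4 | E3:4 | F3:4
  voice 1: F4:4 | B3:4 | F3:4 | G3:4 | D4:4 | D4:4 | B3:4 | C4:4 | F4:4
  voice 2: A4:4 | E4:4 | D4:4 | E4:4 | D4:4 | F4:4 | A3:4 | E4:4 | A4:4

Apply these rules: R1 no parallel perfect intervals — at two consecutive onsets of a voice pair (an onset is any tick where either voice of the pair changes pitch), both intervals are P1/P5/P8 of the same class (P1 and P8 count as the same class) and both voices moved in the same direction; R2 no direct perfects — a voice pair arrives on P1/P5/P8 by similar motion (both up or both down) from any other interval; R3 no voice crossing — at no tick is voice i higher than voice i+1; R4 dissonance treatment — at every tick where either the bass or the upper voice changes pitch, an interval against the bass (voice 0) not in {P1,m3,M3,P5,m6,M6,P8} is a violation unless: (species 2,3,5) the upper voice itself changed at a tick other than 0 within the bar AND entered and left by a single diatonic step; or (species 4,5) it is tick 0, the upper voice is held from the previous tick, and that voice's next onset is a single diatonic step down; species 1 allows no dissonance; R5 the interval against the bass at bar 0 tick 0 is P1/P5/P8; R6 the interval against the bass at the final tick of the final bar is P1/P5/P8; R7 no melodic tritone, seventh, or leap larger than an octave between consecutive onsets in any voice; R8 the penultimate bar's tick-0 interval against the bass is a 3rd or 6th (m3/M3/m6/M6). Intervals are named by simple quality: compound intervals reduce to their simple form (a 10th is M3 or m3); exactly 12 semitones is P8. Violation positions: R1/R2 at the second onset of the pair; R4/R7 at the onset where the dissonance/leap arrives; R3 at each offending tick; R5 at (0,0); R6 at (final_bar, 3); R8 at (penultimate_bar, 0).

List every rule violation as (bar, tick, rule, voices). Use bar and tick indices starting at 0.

bar 0: v0=F3 v1=F4 v2=A4 downbeat M3
bar 1: v0=E3 v1=B3 v2=E4 downbeat P8
bar 2: v0=D3 v1=F3 v2=D4 downbeat P8
bar 3: v0=E3 v1=G3 v2=E4 downbeat P8
bar 4: v0=G3 v1=D4 v2=D4 downbeat P5
bar 5: v0=F3 v1=D4 v2=F4 downbeat P8
bar 6: v0=D3 v1=B3 v2=A3 downbeat P5
bar 7: v0=E3 v1=C4 v2=E4 downbeat P8
bar 8: v0=F3 v1=F4 v2=A4 downbeat M3
  -> R5 @ bar 0 tick 0 v(0, 2): opens on M3
  -> R2 @ bar 1 tick 0 v(0, 1): F3/F4 P8 -> E3/B3 P5 similar
  -> R2 @ bar 1 tick 0 v(0, 2): F3/A4 M3 -> E3/E4 P8 similar
  -> R7 @ bar 1 tick 0 v(1,): F4->B3 leap 6st
  -> R1 @ bar 2 tick 0 v(0, 2): E3/E4 P8 -> D3/D4 P8 similar
  -> R7 @ bar 2 tick 0 v(1,): B3->F3 leap 6st
  -> R1 @ bar 3 tick 0 v(0, 2): D3/D4 P8 -> E3/E4 P8 similar
  -> R2 @ bar 4 tick 0 v(0, 1): E3/G3 m3 -> G3/D4 P5 similar
  -> R2 @ bar 6 tick 0 v(0, 2): F3/F4 P8 -> D3/A3 P5 similar
  -> R3 @ bar 6 tick 0 v(1, 2): B3 above A3
  -> R3 @ bar 6 tick 1 v(1, 2): B3 above A3
  -> R3 @ bar 6 tick 2 v(1, 2): B3 above A3
  -> R3 @ bar 6 tick 3 v(1, 2): B3 above A3
  -> R2 @ bar 7 tick 0 v(0, 2): D3/A3 P5 -> E3/E4 P8 similar
  -> R8 @ bar 7 tick 0 v(0, 2): penult P8 not 3rd/6th
  -> R2 @ bar 8 tick 0 v(0, 1): E3/C4 m6 -> F3/F4 P8 similar
  -> R6 @ bar 8 tick 3 v(0, 2): closes on M3

(0, 0, R5, (0, 2))
(1, 0, R2, (0, 1))
(1, 0, R2, (0, 2))
(1, 0, R7, (1,))
(2, 0, R1, (0, 2))
(2, 0, R7, (1,))
(3, 0, R1, (0, 2))
(4, 0, R2, (0, 1))
(6, 0, R2, (0, 2))
(6, 0, R3, (1, 2))
(6, 1, R3, (1, 2))
(6, 2, R3, (1, 2))
(6, 3, R3, (1, 2))
(7, 0, R2, (0, 2))
(7, 0, R8, (0, 2))
(8, 0, R2, (0, 1))
(8, 3, R6, (0, 2))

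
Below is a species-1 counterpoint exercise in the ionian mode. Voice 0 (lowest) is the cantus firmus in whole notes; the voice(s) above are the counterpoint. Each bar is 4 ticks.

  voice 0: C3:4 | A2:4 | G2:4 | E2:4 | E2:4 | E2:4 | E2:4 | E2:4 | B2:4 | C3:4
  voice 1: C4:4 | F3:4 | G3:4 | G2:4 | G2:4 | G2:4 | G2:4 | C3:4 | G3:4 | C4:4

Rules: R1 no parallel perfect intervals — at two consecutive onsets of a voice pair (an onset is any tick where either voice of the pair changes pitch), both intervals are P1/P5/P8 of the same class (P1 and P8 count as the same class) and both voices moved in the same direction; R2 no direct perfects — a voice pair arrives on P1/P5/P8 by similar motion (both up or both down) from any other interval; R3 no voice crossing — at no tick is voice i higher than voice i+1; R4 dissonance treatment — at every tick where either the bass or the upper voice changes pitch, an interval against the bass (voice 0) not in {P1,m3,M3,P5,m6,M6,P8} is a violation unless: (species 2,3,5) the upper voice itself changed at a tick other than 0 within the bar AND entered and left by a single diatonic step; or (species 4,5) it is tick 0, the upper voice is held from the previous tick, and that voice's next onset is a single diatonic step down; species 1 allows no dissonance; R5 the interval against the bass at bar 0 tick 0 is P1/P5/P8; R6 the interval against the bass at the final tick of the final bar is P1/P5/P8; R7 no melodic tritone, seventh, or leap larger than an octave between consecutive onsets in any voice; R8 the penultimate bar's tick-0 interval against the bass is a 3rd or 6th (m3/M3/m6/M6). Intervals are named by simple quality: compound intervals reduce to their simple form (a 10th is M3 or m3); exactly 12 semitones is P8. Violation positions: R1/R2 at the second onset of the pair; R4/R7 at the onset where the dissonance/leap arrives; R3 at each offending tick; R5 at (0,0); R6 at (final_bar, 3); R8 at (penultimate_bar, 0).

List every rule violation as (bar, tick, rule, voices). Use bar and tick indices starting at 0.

(9, 0, R2, (0, 1))

bar 0: v0=C3 v1=C4 downbeat P8
bar 1: v0=A2 v1=F3 downbeat m6
bar 2: v0=G2 v1=G3 downbeat P8
bar 3: v0=E2 v1=G2 downbeat m3
bar 4: v0=E2 v1=G2 downbeat m3
bar 5: v0=E2 v1=G2 downbeat m3
bar 6: v0=E2 v1=G2 downbeat m3
bar 7: v0=E2 v1=C3 downbeat m6
bar 8: v0=B2 v1=G3 downbeat m6
bar 9: v0=C3 v1=C4 downbeat P8
  -> R2 @ bar 9 tick 0 v(0, 1): B2/G3 m6 -> C3/C4 P8 similar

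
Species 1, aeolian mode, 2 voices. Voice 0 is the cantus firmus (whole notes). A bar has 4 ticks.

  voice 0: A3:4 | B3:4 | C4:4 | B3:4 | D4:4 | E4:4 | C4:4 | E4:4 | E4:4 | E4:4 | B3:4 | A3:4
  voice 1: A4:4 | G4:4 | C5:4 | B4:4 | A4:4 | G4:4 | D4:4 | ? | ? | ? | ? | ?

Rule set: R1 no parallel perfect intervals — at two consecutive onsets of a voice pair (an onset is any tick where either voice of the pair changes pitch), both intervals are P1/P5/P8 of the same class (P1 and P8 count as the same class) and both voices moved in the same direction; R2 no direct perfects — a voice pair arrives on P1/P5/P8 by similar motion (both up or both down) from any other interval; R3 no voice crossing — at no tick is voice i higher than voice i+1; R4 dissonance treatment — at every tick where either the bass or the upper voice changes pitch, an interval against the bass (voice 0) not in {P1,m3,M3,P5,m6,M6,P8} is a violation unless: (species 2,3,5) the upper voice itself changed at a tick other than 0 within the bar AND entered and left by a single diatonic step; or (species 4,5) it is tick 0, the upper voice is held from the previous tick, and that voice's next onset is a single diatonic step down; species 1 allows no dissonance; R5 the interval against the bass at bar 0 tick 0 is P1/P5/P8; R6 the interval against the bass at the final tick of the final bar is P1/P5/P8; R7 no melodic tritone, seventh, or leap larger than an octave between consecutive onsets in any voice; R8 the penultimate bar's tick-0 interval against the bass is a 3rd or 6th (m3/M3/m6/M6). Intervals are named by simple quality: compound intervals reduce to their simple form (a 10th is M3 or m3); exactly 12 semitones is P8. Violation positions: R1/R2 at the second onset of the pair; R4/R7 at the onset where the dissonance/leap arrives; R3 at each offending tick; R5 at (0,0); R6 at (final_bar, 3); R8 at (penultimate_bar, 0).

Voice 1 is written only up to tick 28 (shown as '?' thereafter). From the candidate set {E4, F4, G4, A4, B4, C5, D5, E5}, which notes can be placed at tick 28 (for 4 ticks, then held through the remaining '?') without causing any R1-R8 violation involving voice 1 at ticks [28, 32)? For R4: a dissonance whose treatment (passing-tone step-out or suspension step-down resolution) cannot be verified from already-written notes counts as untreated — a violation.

E4: violates R2
F4: violates R4
G4: legal
A4: violates R4
B4: violates R2
C5: violates R7
D5: violates R4
E5: violates R2,R7

{G4}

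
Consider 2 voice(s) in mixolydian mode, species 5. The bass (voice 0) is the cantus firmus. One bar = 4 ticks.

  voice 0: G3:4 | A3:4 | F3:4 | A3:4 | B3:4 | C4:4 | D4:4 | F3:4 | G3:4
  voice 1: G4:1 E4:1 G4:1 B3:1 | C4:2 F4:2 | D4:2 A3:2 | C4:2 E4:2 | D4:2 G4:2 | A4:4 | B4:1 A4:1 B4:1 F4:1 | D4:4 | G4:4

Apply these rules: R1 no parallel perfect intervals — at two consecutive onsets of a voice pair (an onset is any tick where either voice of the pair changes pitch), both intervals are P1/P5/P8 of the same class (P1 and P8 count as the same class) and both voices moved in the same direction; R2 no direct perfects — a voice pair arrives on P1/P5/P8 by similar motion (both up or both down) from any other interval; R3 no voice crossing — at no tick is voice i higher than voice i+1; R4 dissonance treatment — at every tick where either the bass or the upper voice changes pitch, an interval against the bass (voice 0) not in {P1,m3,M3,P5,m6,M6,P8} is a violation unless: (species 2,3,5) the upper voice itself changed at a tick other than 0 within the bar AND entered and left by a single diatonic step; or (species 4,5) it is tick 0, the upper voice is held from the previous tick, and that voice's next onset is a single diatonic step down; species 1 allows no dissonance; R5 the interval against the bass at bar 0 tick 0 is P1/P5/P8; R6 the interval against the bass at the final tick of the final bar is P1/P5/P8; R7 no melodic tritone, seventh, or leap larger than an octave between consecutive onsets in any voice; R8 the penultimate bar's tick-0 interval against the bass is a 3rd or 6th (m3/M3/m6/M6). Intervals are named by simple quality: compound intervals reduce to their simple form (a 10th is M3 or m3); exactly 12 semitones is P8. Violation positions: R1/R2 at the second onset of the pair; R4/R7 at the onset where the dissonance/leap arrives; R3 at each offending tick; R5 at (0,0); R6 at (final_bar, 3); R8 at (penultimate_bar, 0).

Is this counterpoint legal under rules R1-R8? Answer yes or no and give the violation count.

bar 0: v0=G3 v1=G4 (P8)
bar 1: v0=A3 v1=C4 (m3)
bar 2: v0=F3 v1=D4 (M6)
bar 3: v0=A3 v1=C4 (m3)
bar 4: v0=B3 v1=D4 (m3)
bar 5: v0=C4 v1=A4 (M6)
bar 6: v0=D4 v1=B4 (M6)
bar 7: v0=F3 v1=D4 (M6)
bar 8: v0=G3 v1=G4 (P8)
  R7 @ bar6.3: B4->F4 leap 6st
  R2 @ bar8.0: F3/D4 M6 -> G3/G4 P8 similar

No (2 violations)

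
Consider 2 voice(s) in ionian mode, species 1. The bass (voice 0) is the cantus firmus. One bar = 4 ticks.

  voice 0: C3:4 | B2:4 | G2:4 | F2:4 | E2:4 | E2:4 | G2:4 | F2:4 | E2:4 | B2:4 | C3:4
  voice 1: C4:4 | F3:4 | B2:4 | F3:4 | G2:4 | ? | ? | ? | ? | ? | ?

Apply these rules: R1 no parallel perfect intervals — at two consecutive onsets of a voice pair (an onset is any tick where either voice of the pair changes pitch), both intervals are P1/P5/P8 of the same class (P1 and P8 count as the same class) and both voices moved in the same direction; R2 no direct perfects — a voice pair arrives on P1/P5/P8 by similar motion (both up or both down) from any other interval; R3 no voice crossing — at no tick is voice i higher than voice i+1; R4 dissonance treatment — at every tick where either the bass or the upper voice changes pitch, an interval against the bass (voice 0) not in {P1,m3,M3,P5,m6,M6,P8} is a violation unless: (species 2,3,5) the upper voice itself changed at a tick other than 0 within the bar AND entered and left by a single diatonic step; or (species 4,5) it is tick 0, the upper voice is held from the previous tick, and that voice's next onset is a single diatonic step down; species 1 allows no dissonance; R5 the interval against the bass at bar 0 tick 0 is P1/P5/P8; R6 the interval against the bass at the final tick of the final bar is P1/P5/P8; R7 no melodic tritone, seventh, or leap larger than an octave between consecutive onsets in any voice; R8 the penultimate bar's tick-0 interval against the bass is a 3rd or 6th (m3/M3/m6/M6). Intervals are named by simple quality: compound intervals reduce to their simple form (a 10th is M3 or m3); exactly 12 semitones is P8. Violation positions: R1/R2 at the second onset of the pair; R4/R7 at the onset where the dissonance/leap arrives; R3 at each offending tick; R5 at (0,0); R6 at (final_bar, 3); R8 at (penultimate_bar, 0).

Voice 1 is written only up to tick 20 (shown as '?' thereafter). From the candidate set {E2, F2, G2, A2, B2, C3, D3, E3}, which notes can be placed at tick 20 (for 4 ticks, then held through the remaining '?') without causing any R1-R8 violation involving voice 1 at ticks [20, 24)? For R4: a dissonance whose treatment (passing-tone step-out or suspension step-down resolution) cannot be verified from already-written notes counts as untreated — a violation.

E2: legal
F2: violates R4
G2: legal
A2: violates R4
B2: legal
C3: legal
D3: violates R4
E3: legal

{B2, C3, E2, E3, G2}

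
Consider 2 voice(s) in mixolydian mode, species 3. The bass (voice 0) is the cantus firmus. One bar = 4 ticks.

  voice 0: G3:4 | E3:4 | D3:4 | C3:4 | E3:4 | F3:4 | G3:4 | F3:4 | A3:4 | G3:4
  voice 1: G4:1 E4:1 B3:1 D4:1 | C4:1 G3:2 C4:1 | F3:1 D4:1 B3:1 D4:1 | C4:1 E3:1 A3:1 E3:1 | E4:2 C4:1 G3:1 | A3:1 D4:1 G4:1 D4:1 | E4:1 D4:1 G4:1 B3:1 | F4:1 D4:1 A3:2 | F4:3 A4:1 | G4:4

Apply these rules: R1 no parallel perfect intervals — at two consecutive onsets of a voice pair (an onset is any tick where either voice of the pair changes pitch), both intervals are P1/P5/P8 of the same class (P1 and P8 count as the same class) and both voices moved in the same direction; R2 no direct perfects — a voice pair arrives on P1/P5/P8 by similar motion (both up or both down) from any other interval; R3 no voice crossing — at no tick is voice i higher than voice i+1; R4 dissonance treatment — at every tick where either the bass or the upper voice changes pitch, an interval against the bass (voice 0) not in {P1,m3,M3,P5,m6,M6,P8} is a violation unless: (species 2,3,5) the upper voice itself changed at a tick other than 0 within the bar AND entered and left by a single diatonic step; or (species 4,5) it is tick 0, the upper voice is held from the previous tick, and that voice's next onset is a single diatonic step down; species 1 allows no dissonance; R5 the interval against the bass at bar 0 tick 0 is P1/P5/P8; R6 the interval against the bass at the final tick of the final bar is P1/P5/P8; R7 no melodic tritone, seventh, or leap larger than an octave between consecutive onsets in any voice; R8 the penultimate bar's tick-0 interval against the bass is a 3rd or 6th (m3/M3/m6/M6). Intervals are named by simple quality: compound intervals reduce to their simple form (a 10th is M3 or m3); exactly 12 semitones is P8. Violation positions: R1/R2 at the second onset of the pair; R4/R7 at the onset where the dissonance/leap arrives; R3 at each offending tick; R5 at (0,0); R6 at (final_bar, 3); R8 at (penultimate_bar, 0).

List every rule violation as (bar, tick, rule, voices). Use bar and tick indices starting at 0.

(3, 0, R1, (0, 1))
(4, 0, R2, (0, 1))
(5, 2, R4, (0, 1))
(7, 0, R7, (1,))
(9, 0, R1, (0, 1))

bar 0: v0=G3 v1=G4 downbeat P8
bar 1: v0=E3 v1=C4 downbeat m6
bar 2: v0=D3 v1=F3 downbeat m3
bar 3: v0=C3 v1=C4 downbeat P8
bar 4: v0=E3 v1=E4 downbeat P8
bar 5: v0=F3 v1=A3 downbeat M3
bar 6: v0=G3 v1=E4 downbeat M6
bar 7: v0=F3 v1=F4 downbeat P8
bar 8: v0=A3 v1=F4 downbeat m6
bar 9: v0=G3 v1=G4 downbeat P8
  -> R1 @ bar 3 tick 0 v(0, 1): D3/D4 P8 -> C3/C4 P8 similar
  -> R2 @ bar 4 tick 0 v(0, 1): C3/E3 M3 -> E3/E4 P8 similar
  -> R4 @ bar 5 tick 2 v(0, 1): F3/G4 M2 untreated
  -> R7 @ bar 7 tick 0 v(1,): B3->F4 leap 6st
  -> R1 @ bar 9 tick 0 v(0, 1): A3/A4 P8 -> G3/G4 P8 similar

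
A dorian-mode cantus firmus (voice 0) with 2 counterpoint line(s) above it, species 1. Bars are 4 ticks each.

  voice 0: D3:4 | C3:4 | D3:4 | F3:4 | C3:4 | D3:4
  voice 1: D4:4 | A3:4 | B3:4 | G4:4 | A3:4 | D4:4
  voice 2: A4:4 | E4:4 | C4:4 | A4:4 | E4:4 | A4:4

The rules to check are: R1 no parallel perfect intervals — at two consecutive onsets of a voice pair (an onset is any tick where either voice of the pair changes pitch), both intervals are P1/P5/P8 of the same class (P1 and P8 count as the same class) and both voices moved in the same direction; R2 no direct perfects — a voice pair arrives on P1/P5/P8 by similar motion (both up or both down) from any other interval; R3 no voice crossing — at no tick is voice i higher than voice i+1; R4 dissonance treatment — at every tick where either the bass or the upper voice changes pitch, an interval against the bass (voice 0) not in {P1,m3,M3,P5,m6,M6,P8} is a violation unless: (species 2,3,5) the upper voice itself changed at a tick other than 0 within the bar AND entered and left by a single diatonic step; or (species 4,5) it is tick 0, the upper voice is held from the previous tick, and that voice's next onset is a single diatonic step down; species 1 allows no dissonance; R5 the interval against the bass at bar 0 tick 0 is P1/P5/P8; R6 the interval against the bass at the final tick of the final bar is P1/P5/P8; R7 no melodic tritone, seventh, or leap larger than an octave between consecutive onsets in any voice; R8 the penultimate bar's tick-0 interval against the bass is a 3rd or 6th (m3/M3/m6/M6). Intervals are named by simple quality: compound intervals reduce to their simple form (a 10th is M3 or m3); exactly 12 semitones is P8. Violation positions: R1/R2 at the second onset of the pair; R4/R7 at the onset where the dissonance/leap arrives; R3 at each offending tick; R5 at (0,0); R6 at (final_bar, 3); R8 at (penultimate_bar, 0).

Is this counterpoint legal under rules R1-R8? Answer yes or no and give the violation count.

No (8 violations)

bar 0: v0=D3 v1=D4 v2=A4 (P5)
bar 1: v0=C3 v1=A3 v2=E4 (M3)
bar 2: v0=D3 v1=B3 v2=C4 (m7)
bar 3: v0=F3 v1=G4 v2=A4 (M3)
bar 4: v0=C3 v1=A3 v2=E4 (M3)
bar 5: v0=D3 v1=D4 v2=A4 (P5)
  R1 @ bar1.0: D4/A4 P5 -> A3/E4 P5 similar
  R4 @ bar2.0: D3/C4 m7 untreated
  R4 @ bar3.0: F3/G4 M2 untreated
  R2 @ bar4.0: G4/A4 M2 -> A3/E4 P5 similar
  R7 @ bar4.0: G4->A3 leap 10st
  R1 @ bar5.0: A3/E4 P5 -> D4/A4 P5 similar
  R2 @ bar5.0: C3/A3 M6 -> D3/D4 P8 similar
  R2 @ bar5.0: C3/E4 M3 -> D3/A4 P5 similar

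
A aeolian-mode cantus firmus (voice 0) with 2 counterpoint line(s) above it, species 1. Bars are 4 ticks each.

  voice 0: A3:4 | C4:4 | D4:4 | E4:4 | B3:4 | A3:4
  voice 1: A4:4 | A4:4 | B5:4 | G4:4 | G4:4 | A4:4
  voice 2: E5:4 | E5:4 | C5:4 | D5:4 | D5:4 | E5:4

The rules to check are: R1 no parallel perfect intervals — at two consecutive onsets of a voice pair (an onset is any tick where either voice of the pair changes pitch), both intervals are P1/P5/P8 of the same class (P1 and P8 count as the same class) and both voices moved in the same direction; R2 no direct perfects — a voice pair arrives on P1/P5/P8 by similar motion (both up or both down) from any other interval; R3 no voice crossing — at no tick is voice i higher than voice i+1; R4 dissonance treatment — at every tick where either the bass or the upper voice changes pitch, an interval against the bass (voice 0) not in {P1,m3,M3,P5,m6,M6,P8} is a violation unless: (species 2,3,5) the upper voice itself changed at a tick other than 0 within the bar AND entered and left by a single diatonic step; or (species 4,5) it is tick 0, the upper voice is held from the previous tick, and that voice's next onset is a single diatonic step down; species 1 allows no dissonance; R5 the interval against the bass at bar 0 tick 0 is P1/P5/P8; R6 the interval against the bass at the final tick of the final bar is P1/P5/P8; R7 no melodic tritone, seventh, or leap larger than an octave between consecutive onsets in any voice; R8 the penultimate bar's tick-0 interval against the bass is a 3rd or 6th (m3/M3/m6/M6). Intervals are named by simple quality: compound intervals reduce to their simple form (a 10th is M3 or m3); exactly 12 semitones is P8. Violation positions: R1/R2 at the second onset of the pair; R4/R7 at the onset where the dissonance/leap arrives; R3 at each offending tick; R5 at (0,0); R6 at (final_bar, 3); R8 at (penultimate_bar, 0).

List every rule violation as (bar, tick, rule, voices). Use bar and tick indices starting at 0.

bar 0: v0=A3 v1=A4 v2=E5 downbeat P5
bar 1: v0=C4 v1=A4 v2=E5 downbeat M3
bar 2: v0=D4 v1=B5 v2=C5 downbeat m7
bar 3: v0=E4 v1=G4 v2=D5 downbeat m7
bar 4: v0=B3 v1=G4 v2=D5 downbeat m3
bar 5: v0=A3 v1=A4 v2=E5 downbeat P5
  -> R3 @ bar 2 tick 0 v(1, 2): B5 above C5
  -> R4 @ bar 2 tick 0 v(0, 2): D4/C5 m7 untreated
  -> R7 @ bar 2 tick 0 v(1,): A4->B5 leap 14st
  -> R3 @ bar 2 tick 1 v(1, 2): B5 above C5
  -> R3 @ bar 2 tick 2 v(1, 2): B5 above C5
  -> R3 @ bar 2 tick 3 v(1, 2): B5 above C5
  -> R4 @ bar 3 tick 0 v(0, 2): E4/D5 m7 untreated
  -> R7 @ bar 3 tick 0 v(1,): B5->G4 leap 16st
  -> R1 @ bar 5 tick 0 v(1, 2): G4/D5 P5 -> A4/E5 P5 similar

(2, 0, R3, (1, 2))
(2, 0, R4, (0, 2))
(2, 0, R7, (1,))
(2, 1, R3, (1, 2))
(2, 2, R3, (1, 2))
(2, 3, R3, (1, 2))
(3, 0, R4, (0, 2))
(3, 0, R7, (1,))
(5, 0, R1, (1, 2))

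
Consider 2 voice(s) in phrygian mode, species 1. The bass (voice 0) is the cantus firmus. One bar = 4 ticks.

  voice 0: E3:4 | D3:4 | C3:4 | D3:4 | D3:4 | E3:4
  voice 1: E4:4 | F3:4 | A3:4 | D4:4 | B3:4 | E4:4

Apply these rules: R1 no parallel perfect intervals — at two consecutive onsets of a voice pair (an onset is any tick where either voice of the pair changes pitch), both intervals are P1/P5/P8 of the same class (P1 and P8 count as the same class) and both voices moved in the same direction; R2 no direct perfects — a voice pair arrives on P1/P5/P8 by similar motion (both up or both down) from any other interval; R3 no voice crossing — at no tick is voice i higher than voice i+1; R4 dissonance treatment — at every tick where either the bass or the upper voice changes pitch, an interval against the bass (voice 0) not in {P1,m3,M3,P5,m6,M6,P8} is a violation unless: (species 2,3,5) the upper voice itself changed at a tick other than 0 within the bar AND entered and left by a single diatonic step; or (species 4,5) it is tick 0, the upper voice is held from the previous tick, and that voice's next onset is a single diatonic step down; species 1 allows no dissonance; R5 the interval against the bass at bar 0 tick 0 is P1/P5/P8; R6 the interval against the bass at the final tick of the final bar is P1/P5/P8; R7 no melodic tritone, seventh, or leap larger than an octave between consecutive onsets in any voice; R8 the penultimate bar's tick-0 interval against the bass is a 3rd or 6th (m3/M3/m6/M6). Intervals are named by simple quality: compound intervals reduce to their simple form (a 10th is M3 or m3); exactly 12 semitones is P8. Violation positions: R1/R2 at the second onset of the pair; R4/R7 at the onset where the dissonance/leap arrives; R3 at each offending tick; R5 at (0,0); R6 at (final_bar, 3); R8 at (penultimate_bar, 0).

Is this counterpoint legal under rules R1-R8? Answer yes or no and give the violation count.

bar 0: v0=E3 v1=E4 (P8)
bar 1: v0=D3 v1=F3 (m3)
bar 2: v0=C3 v1=A3 (M6)
bar 3: v0=D3 v1=D4 (P8)
bar 4: v0=D3 v1=B3 (M6)
bar 5: v0=E3 v1=E4 (P8)
  R7 @ bar1.0: E4->F3 leap 11st
  R2 @ bar3.0: C3/A3 M6 -> D3/D4 P8 similar
  R2 @ bar5.0: D3/B3 M6 -> E3/E4 P8 similar

No (3 violations)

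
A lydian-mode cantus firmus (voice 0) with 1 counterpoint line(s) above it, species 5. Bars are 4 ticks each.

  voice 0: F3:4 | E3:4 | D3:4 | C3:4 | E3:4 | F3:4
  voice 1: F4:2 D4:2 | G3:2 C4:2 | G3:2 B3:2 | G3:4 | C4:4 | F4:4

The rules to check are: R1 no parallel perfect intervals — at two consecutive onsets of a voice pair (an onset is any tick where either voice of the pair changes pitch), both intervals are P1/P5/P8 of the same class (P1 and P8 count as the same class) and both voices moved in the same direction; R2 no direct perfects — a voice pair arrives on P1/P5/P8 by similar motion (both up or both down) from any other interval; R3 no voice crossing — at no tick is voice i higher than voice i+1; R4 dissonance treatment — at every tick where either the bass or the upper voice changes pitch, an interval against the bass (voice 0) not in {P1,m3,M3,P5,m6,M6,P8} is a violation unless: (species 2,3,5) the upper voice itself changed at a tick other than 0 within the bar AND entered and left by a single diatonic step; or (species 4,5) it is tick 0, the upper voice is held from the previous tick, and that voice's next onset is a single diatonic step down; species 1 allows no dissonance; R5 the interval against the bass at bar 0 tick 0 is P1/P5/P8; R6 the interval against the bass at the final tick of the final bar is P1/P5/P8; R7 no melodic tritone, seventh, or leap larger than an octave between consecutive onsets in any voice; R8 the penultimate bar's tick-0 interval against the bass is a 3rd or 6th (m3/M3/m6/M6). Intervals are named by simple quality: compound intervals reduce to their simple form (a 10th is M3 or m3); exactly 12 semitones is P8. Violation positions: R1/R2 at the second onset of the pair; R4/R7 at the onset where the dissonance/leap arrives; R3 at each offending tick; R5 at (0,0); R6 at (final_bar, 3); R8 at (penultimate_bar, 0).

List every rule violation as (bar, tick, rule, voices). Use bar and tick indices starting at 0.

(2, 0, R4, (0, 1))
(3, 0, R2, (0, 1))
(5, 0, R2, (0, 1))

bar 0: v0=F3 v1=F4 downbeat P8
bar 1: v0=E3 v1=G3 downbeat m3
bar 2: v0=D3 v1=G3 downbeat P4
bar 3: v0=C3 v1=G3 downbeat P5
bar 4: v0=E3 v1=C4 downbeat m6
bar 5: v0=F3 v1=F4 downbeat P8
  -> R4 @ bar 2 tick 0 v(0, 1): D3/G3 P4 untreated
  -> R2 @ bar 3 tick 0 v(0, 1): D3/B3 M6 -> C3/G3 P5 similar
  -> R2 @ bar 5 tick 0 v(0, 1): E3/C4 m6 -> F3/F4 P8 similar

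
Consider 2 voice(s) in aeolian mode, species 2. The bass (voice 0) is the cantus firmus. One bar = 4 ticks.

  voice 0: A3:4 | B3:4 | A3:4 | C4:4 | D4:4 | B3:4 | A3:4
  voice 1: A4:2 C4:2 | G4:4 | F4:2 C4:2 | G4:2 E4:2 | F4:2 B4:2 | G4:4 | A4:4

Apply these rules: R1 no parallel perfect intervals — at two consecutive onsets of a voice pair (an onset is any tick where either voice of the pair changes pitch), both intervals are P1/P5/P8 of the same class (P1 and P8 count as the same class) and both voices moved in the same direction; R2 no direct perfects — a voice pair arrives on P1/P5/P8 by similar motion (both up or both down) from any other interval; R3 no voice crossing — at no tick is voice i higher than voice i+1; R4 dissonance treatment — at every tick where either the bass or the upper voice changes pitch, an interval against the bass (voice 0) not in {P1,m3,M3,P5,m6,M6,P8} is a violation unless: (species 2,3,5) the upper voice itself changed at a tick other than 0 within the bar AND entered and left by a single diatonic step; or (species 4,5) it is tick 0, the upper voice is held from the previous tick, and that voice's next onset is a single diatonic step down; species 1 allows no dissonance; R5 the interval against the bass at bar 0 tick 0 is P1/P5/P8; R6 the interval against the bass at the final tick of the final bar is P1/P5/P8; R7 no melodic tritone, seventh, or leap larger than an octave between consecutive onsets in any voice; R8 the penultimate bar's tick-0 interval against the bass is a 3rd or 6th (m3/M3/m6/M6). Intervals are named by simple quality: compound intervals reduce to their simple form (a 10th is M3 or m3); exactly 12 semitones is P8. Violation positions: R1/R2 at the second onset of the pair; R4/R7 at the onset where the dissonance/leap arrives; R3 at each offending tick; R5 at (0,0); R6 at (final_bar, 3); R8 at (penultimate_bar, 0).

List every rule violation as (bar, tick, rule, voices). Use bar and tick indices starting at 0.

bar 0: v0=A3 v1=A4 downbeat P8
bar 1: v0=B3 v1=G4 downbeat m6
bar 2: v0=A3 v1=F4 downbeat m6
bar 3: v0=C4 v1=G4 downbeat P5
bar 4: v0=D4 v1=F4 downbeat m3
bar 5: v0=B3 v1=G4 downbeat m6
bar 6: v0=A3 v1=A4 downbeat P8
  -> R2 @ bar 3 tick 0 v(0, 1): A3/C4 m3 -> C4/G4 P5 similar
  -> R7 @ bar 4 tick 2 v(1,): F4->B4 leap 6st

(3, 0, R2, (0, 1))
(4, 2, R7, (1,))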